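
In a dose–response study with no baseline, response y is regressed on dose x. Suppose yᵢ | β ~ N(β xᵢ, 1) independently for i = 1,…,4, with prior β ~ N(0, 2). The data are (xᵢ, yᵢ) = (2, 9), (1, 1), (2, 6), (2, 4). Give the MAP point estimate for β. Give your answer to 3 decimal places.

β̂_MAP = 2.889

log p(β | y) = −Σ(yᵢ − βxᵢ)²/(2·1) − β²/(2·2) + const.
Setting the derivative to zero: Σxᵢ(yᵢ − βxᵢ)/1 − β/2 = 0, so β = Σxᵢyᵢ / (Σxᵢ² + σ²/τ²).
Σxᵢyᵢ = 2·9 + 1·1 + 2·6 + 2·4 = 39; Σxᵢ² = 13; σ²/τ² = 0.5.
β̂_MAP = 39 / (13 + 0.5) = 39/13.5 ≈ 2.889.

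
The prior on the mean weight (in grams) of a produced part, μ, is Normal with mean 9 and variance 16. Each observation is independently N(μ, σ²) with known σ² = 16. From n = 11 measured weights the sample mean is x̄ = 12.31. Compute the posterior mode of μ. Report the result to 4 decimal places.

μ̂_MAP = 12.0342

n = 11, x̄ = 12.31.
For a Normal prior and Normal likelihood with known variance, the posterior is Normal; its mode equals its mean, the precision-weighted average.
Prior precision 1/σ₀² = 1/16 = 0.0625; data precision n/σ² = 11/16 = 0.6875.
μ̂ = (0.0625·9 + 0.6875·12.31) / (0.0625 + 0.6875) = 9.025625/0.75 = 14441/1200 ≈ 12.0342.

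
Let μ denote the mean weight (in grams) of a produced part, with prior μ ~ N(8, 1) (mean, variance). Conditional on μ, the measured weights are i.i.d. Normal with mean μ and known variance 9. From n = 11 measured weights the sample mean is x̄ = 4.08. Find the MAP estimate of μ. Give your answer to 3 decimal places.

n = 11, x̄ = 4.08.
For a Normal prior and Normal likelihood with known variance, the posterior is Normal; its mode equals its mean, the precision-weighted average.
Prior precision 1/σ₀² = 1/1 = 1; data precision n/σ² = 11/9.
μ̂ = (1·8 + (11/9)·4.08) / (1 + 11/9) = (974/75)/(20/9) = 5.844.

μ̂_MAP = 5.844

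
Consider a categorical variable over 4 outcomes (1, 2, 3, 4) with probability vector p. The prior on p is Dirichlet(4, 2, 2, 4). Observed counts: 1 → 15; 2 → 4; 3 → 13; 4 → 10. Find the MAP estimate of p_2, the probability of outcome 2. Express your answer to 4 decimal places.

MAP estimate: 0.1000

The posterior is Dirichlet(αᵢ + nᵢ) = Dirichlet(19, 6, 15, 14).
For a Dirichlet(a₁,…,a_K) with all aᵢ > 1, the mode has j-th component (aⱼ − 1)/(Σaᵢ − K).
Here Σaᵢ = 54 and K = 4, so p_2 = (6 − 1)/(54 − 4) = 5/50 ≈ 0.1000.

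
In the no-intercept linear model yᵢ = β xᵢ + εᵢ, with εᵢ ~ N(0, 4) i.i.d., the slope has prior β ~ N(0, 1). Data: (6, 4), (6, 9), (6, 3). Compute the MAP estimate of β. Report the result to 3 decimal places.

β̂_MAP = 0.857

log p(β | y) = −Σ(yᵢ − βxᵢ)²/(2·4) − β²/(2·1) + const.
Setting the derivative to zero: Σxᵢ(yᵢ − βxᵢ)/4 − β/1 = 0, so β = Σxᵢyᵢ / (Σxᵢ² + σ²/τ²).
Σxᵢyᵢ = 6·4 + 6·9 + 6·3 = 96; Σxᵢ² = 108; σ²/τ² = 4.
β̂_MAP = 96 / (108 + 4) = 96/112 ≈ 0.857.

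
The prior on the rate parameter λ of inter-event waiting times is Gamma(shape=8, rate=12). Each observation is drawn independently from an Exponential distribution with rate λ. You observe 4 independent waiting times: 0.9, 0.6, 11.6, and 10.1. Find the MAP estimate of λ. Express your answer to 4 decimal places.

The Exponential(rate=λ) likelihood is ∝ λ^n e^(−λΣtᵢ). Here n = 4 and Σtᵢ = 0.9 + 0.6 + 11.6 + 10.1 = 23.2.
Posterior ∝ λ^7e^(−12λ) · λ^4e^(−23.2λ) = λ^11e^(−35.2λ), i.e. Gamma(12, 35.2).
Mode = (a−1)/b = 11/35.2 ≈ 0.3125.

λ̂_MAP = 0.3125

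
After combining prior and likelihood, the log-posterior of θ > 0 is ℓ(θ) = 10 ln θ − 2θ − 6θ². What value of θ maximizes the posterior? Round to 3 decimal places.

θ̂_MAP = 0.833

ℓ'(θ) = 10/θ − 2 − 12θ. Setting this to zero and multiplying by θ: 12θ² + 2θ − 10 = 0.
θ = (−2 + √(2² + 4·12·10)) / (2·12) = (−2 + √484) / 24 = (−2 + 22)/24 = 5/6.
ℓ''(θ) = −10/θ² − 12 < 0, confirming a maximum.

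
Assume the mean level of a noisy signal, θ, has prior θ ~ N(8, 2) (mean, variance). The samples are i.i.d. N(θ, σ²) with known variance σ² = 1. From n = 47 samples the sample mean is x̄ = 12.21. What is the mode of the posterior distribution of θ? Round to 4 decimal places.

θ̂_MAP = 12.1657

n = 47, x̄ = 12.21.
For a Normal prior and Normal likelihood with known variance, the posterior is Normal; its mode equals its mean, the precision-weighted average.
Prior precision 1/σ₀² = 1/2 = 0.5; data precision n/σ² = 47/1 = 47.
θ̂ = (0.5·8 + 47·12.21) / (0.5 + 47) = 577.87/47.5 = 57787/4750 ≈ 12.1657.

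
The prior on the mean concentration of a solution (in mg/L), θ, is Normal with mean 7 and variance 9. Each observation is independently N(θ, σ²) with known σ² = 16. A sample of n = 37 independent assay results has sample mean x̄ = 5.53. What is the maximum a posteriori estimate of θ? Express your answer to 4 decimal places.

n = 37, x̄ = 5.53.
For a Normal prior and Normal likelihood with known variance, the posterior is Normal; its mode equals its mean, the precision-weighted average.
Prior precision 1/σ₀² = 1/9; data precision n/σ² = 37/16 = 2.3125.
θ̂ = ((1/9)·7 + 2.3125·5.53) / (1/9 + 2.3125) = (195349/14400)/(349/144) = 195349/34900 ≈ 5.5974.

θ̂_MAP = 5.5974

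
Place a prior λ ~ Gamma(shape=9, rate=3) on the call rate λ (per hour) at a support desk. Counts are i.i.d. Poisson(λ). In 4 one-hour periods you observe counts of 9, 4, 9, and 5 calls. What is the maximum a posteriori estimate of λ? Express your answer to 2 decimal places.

λ̂_MAP = 5.00

Σxᵢ = 9+4+9+5 = 27, with n = 4.
Posterior ∝ λ^8e^(−3λ) · λ^27e^(−4λ) = λ^35e^(−7λ), i.e. Gamma(shape=36, rate=7).
The mode of a Gamma(a, b) with a ≥ 1 (shape–rate) is (a−1)/b = 35/7 ≈ 5.00.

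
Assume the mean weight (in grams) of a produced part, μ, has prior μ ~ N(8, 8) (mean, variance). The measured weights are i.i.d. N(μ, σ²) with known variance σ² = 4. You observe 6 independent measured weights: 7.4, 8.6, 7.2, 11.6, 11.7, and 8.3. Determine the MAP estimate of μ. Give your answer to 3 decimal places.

n = 6; x̄ = (7.4 + 8.6 + 7.2 + 11.6 + 11.7 + 8.3)/6 = 54.8/6 = 137/15 ≈ 9.1333.
For a Normal prior and Normal likelihood with known variance, the posterior is Normal; its mode equals its mean, the precision-weighted average.
Prior precision 1/σ₀² = 1/8 = 0.125; data precision n/σ² = 6/4 = 1.5.
μ̂ = (0.125·8 + 1.5·(137/15)) / (0.125 + 1.5) = 14.7/1.625 = 588/65 ≈ 9.046.

μ̂_MAP = 9.046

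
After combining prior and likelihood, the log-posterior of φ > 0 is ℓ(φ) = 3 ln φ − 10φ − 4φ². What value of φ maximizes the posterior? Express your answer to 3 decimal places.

ℓ'(φ) = 3/φ − 10 − 8φ. Setting this to zero and multiplying by φ: 8φ² + 10φ − 3 = 0.
φ = (−10 + √(10² + 4·8·3)) / (2·8) = (−10 + √196) / 16 = (−10 + 14)/16 = 1/4.
ℓ''(φ) = −3/φ² − 8 < 0, confirming a maximum.

φ̂_MAP = 0.250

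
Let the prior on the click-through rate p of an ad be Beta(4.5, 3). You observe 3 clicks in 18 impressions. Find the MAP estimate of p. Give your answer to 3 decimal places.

p̂_MAP = 0.277

Prior: Beta(4.5, 3).
Data: 3 successes in 18 trials. The binomial likelihood contributes p^3(1−p)^15, so the posterior is Beta(4.5+3, 3+15) = Beta(7.5, 18).
For Beta(a, b) with a, b > 1 the mode is (a−1)/(a+b−2) = 6.5/23.5 ≈ 0.277.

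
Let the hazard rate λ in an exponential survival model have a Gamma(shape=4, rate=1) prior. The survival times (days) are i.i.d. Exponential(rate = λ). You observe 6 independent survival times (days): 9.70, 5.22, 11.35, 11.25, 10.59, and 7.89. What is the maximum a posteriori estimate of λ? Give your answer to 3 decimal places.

λ̂_MAP = 0.158

The Exponential(rate=λ) likelihood is ∝ λ^n e^(−λΣtᵢ). Here n = 6 and Σtᵢ = 9.70 + 5.22 + 11.35 + 11.25 + 10.59 + 7.89 = 56.
Posterior ∝ λ^3e^(−1λ) · λ^6e^(−56λ) = λ^9e^(−57λ), i.e. Gamma(10, 57).
Mode = (a−1)/b = 9/57 ≈ 0.158.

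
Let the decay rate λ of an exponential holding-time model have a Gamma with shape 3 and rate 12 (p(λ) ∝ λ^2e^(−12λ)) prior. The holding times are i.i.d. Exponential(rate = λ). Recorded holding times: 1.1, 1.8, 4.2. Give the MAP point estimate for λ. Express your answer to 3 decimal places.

λ̂_MAP = 0.262

The Exponential(rate=λ) likelihood is ∝ λ^n e^(−λΣtᵢ). Here n = 3 and Σtᵢ = 1.1 + 1.8 + 4.2 = 7.1.
Posterior ∝ λ^2e^(−12λ) · λ^3e^(−7.1λ) = λ^5e^(−19.1λ), i.e. Gamma(6, 19.1).
Mode = (a−1)/b = 5/19.1 ≈ 0.262.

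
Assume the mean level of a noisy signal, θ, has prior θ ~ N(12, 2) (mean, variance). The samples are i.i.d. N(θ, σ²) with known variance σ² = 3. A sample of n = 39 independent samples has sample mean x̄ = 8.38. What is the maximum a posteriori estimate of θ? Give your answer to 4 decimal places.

θ̂_MAP = 8.5141

n = 39, x̄ = 8.38.
For a Normal prior and Normal likelihood with known variance, the posterior is Normal; its mode equals its mean, the precision-weighted average.
Prior precision 1/σ₀² = 1/2 = 0.5; data precision n/σ² = 39/3 = 13.
θ̂ = (0.5·12 + 13·8.38) / (0.5 + 13) = 114.94/13.5 = 5747/675 ≈ 8.5141.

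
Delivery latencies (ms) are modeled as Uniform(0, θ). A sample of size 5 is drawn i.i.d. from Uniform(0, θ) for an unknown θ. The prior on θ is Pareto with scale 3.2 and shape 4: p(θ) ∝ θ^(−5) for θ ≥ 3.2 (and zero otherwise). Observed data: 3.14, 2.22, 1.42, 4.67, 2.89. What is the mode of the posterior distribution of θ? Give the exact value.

The Uniform(0, θ) likelihood is θ^(−n) for θ ≥ max(xᵢ), zero otherwise. Here max(xᵢ) = 4.67.
Posterior ∝ θ^(−5) · θ^(−5) = θ^(−10) on θ ≥ max(3.2, 4.67) = 4.67.
This density is strictly decreasing in θ, so the posterior mode lies at the lower boundary of the support.

θ̂_MAP = 4.67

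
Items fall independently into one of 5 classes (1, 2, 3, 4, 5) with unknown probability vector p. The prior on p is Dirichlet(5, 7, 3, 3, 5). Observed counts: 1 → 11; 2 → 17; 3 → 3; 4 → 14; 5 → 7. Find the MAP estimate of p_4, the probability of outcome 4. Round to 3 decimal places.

The posterior is Dirichlet(αᵢ + nᵢ) = Dirichlet(16, 24, 6, 17, 12).
For a Dirichlet(a₁,…,a_K) with all aᵢ > 1, the mode has j-th component (aⱼ − 1)/(Σaᵢ − K).
Here Σaᵢ = 75 and K = 5, so p_4 = (17 − 1)/(75 − 5) = 16/70 ≈ 0.229.

MAP estimate: 0.229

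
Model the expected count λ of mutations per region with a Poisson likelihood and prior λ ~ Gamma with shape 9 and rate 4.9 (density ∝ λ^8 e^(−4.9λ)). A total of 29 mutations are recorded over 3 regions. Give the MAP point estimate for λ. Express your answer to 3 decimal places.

λ̂_MAP = 4.684

Σxᵢ = 29, n = 3.
Posterior ∝ λ^8e^(−4.9λ) · λ^29e^(−3λ) = λ^37e^(−7.9λ), i.e. Gamma(shape=38, rate=7.9).
The mode of a Gamma(a, b) with a ≥ 1 (shape–rate) is (a−1)/b = 37/7.9 ≈ 4.684.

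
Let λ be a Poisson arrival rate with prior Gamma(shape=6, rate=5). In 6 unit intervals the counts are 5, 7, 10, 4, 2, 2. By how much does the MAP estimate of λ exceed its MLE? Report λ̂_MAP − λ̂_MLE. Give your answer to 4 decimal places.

MAP − MLE = -1.8182

Σxᵢ = 30. Posterior is Gamma(36, 11); MAP = (36−1)/11 = 35/11 ≈ 3.18182.
MLE = x̄ = 30/6 ≈ 5.00000.
Difference = 35/11 − 30/6 = -20/11 ≈ -1.8182.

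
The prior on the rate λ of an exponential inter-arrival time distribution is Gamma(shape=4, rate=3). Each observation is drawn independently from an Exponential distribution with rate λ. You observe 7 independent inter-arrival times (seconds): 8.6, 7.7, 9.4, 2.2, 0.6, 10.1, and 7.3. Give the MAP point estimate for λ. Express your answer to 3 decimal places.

The Exponential(rate=λ) likelihood is ∝ λ^n e^(−λΣtᵢ). Here n = 7 and Σtᵢ = 8.6 + 7.7 + 9.4 + 2.2 + 0.6 + 10.1 + 7.3 = 45.9.
Posterior ∝ λ^3e^(−3λ) · λ^7e^(−45.9λ) = λ^10e^(−48.9λ), i.e. Gamma(11, 48.9).
Mode = (a−1)/b = 10/48.9 ≈ 0.204.

λ̂_MAP = 0.204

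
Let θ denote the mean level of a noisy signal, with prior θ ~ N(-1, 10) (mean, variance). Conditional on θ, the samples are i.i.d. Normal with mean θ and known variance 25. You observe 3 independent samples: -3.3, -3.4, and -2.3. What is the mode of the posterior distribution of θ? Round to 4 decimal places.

θ̂_MAP = -2.0909

n = 3; x̄ = ((-3.3) + (-3.4) + (-2.3))/3 = -9/3 = -3.
For a Normal prior and Normal likelihood with known variance, the posterior is Normal; its mode equals its mean, the precision-weighted average.
Prior precision 1/σ₀² = 1/10 = 0.1; data precision n/σ² = 3/25 = 0.12.
θ̂ = (0.1·(-1) + 0.12·(-3)) / (0.1 + 0.12) = (-0.46)/0.22 = -23/11 ≈ -2.0909.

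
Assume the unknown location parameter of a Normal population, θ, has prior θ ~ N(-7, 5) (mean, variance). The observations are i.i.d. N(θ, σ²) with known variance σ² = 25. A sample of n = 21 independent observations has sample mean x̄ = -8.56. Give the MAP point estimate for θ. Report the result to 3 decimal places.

θ̂_MAP = -8.260

n = 21, x̄ = -8.56.
For a Normal prior and Normal likelihood with known variance, the posterior is Normal; its mode equals its mean, the precision-weighted average.
Prior precision 1/σ₀² = 1/5 = 0.2; data precision n/σ² = 21/25 = 0.84.
θ̂ = (0.2·(-7) + 0.84·(-8.56)) / (0.2 + 0.84) = (-8.5904)/1.04 = -8.260.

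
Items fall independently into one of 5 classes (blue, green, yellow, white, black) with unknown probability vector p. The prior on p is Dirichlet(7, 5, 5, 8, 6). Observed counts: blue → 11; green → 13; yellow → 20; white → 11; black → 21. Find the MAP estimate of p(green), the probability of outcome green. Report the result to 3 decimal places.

MAP estimate of p(green) = 0.167

The posterior is Dirichlet(αᵢ + nᵢ) = Dirichlet(18, 18, 25, 19, 27).
For a Dirichlet(a₁,…,a_K) with all aᵢ > 1, the mode has j-th component (aⱼ − 1)/(Σaᵢ − K).
Here Σaᵢ = 107 and K = 5, so p(green) = (18 − 1)/(107 − 5) = 17/102 ≈ 0.167.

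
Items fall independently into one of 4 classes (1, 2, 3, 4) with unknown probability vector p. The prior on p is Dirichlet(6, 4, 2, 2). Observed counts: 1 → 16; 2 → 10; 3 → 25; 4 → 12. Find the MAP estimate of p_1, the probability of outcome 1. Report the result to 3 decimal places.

The posterior is Dirichlet(αᵢ + nᵢ) = Dirichlet(22, 14, 27, 14).
For a Dirichlet(a₁,…,a_K) with all aᵢ > 1, the mode has j-th component (aⱼ − 1)/(Σaᵢ − K).
Here Σaᵢ = 77 and K = 4, so p_1 = (22 − 1)/(77 − 4) = 21/73 ≈ 0.288.

MAP estimate: 0.288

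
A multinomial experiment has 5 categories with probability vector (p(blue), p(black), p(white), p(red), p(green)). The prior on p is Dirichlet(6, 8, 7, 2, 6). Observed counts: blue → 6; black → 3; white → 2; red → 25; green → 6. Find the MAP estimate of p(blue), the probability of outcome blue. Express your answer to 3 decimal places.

MAP estimate of p(blue) = 0.167

The posterior is Dirichlet(αᵢ + nᵢ) = Dirichlet(12, 11, 9, 27, 12).
For a Dirichlet(a₁,…,a_K) with all aᵢ > 1, the mode has j-th component (aⱼ − 1)/(Σaᵢ − K).
Here Σaᵢ = 71 and K = 5, so p(blue) = (12 − 1)/(71 − 5) = 11/66 ≈ 0.167.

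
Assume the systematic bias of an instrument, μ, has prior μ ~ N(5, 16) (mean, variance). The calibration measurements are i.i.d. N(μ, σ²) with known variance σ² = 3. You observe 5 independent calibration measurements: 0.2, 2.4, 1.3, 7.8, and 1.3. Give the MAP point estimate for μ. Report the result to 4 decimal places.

n = 5; x̄ = (0.2 + 2.4 + 1.3 + 7.8 + 1.3)/5 = 13/5 = 2.6.
For a Normal prior and Normal likelihood with known variance, the posterior is Normal; its mode equals its mean, the precision-weighted average.
Prior precision 1/σ₀² = 1/16 = 0.0625; data precision n/σ² = 5/3.
μ̂ = (0.0625·5 + (5/3)·2.6) / (0.0625 + 5/3) = (223/48)/(83/48) = 223/83 ≈ 2.6867.

μ̂_MAP = 2.6867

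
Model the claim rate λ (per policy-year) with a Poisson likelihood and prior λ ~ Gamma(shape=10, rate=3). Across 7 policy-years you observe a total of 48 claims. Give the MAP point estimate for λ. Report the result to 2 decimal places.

Σxᵢ = 48, n = 7.
Posterior ∝ λ^9e^(−3λ) · λ^48e^(−7λ) = λ^57e^(−10λ), i.e. Gamma(shape=58, rate=10).
The mode of a Gamma(a, b) with a ≥ 1 (shape–rate) is (a−1)/b = 57/10 ≈ 5.70.

λ̂_MAP = 5.70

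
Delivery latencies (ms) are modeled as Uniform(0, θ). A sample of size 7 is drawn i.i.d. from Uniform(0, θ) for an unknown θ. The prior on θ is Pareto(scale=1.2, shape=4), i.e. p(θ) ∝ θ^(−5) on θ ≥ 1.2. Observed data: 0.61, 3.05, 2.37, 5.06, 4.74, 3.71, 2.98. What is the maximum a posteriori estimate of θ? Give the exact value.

θ̂_MAP = 5.06

The Uniform(0, θ) likelihood is θ^(−n) for θ ≥ max(xᵢ), zero otherwise. Here max(xᵢ) = 5.06.
Posterior ∝ θ^(−5) · θ^(−7) = θ^(−12) on θ ≥ max(1.2, 5.06) = 5.06.
This density is strictly decreasing in θ, so the posterior mode lies at the lower boundary of the support.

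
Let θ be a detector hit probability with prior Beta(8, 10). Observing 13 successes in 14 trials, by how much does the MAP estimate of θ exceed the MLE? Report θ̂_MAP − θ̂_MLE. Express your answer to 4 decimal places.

Posterior is Beta(21, 11); MAP = (21−1)/(32−2) = 20/30 ≈ 0.66667.
MLE ignores the prior: θ̂_MLE = k/n = 13/14 ≈ 0.92857.
Difference = 20/30 − 13/14 = -11/42 ≈ -0.2619.

MAP − MLE = -0.2619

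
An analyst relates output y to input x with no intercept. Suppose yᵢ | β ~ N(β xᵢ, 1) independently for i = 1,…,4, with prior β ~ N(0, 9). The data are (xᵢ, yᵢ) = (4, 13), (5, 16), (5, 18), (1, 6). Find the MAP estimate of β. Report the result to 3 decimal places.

log p(β | y) = −Σ(yᵢ − βxᵢ)²/(2·1) − β²/(2·9) + const.
Setting the derivative to zero: Σxᵢ(yᵢ − βxᵢ)/1 − β/9 = 0, so β = Σxᵢyᵢ / (Σxᵢ² + σ²/τ²).
Σxᵢyᵢ = 4·13 + 5·16 + 5·18 + 1·6 = 228; Σxᵢ² = 67; σ²/τ² = 1/9.
β̂_MAP = 228 / (67 + 1/9) = 228/(604/9) = 513/151 ≈ 3.397.

β̂_MAP = 3.397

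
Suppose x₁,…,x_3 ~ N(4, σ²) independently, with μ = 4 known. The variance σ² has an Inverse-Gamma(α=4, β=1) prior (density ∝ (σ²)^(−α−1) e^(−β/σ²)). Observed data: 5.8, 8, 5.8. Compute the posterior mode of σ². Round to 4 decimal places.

Sum of squared deviations about the known mean: SS = (5.8−4)² + (8−4)² + (5.8−4)² = 22.48.
The Normal likelihood contributes (σ²)^(−n/2) exp(−SS/(2σ²)), so the posterior is Inverse-Gamma(α + n/2, β + SS/2) = Inverse-Gamma(5.5, 12.24).
The mode of Inverse-Gamma(a, b) is b/(a+1) = 12.24/6.5 ≈ 1.8831.

σ̂²_MAP = 1.8831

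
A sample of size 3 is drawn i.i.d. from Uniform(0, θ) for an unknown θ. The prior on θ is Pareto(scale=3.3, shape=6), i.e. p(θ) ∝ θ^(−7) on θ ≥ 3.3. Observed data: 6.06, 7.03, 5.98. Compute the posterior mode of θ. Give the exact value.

θ̂_MAP = 7.03

The Uniform(0, θ) likelihood is θ^(−n) for θ ≥ max(xᵢ), zero otherwise. Here max(xᵢ) = 7.03.
Posterior ∝ θ^(−7) · θ^(−3) = θ^(−10) on θ ≥ max(3.3, 7.03) = 7.03.
This density is strictly decreasing in θ, so the posterior mode lies at the lower boundary of the support.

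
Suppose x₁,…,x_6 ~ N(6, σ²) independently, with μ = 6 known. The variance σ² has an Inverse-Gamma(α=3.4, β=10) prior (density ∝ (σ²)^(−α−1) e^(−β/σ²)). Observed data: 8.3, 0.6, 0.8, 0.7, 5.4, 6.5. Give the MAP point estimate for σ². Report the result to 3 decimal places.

Sum of squared deviations about the known mean: SS = (8.3−6)² + (0.6−6)² + (0.8−6)² + (0.7−6)² + (5.4−6)² + (6.5−6)² = 90.19.
The Normal likelihood contributes (σ²)^(−n/2) exp(−SS/(2σ²)), so the posterior is Inverse-Gamma(α + n/2, β + SS/2) = Inverse-Gamma(6.4, 55.095).
The mode of Inverse-Gamma(a, b) is b/(a+1) = 55.095/7.4 ≈ 7.445.

σ̂²_MAP = 7.445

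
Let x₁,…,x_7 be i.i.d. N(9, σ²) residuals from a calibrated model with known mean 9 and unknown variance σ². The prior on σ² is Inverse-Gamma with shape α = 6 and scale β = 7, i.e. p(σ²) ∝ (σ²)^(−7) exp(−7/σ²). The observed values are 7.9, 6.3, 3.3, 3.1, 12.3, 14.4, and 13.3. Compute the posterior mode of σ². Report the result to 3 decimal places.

Sum of squared deviations about the known mean: SS = (7.9−9)² + (6.3−9)² + (3.3−9)² + (3.1−9)² + (12.3−9)² + (14.4−9)² + (13.3−9)² = 134.34.
The Normal likelihood contributes (σ²)^(−n/2) exp(−SS/(2σ²)), so the posterior is Inverse-Gamma(α + n/2, β + SS/2) = Inverse-Gamma(9.5, 74.17).
The mode of Inverse-Gamma(a, b) is b/(a+1) = 74.17/10.5 ≈ 7.064.

σ̂²_MAP = 7.064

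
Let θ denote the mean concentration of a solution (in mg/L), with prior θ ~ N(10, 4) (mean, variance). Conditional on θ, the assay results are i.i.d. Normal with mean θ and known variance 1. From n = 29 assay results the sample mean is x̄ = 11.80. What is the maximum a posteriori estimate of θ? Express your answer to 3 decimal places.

n = 29, x̄ = 11.80.
For a Normal prior and Normal likelihood with known variance, the posterior is Normal; its mode equals its mean, the precision-weighted average.
Prior precision 1/σ₀² = 1/4 = 0.25; data precision n/σ² = 29/1 = 29.
θ̂ = (0.25·10 + 29·11.8) / (0.25 + 29) = 344.7/29.25 = 766/65 ≈ 11.785.

θ̂_MAP = 11.785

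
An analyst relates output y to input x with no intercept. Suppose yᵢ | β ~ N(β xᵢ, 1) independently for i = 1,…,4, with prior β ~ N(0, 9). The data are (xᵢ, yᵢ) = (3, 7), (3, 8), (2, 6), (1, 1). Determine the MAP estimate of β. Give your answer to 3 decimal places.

log p(β | y) = −Σ(yᵢ − βxᵢ)²/(2·1) − β²/(2·9) + const.
Setting the derivative to zero: Σxᵢ(yᵢ − βxᵢ)/1 − β/9 = 0, so β = Σxᵢyᵢ / (Σxᵢ² + σ²/τ²).
Σxᵢyᵢ = 3·7 + 3·8 + 2·6 + 1·1 = 58; Σxᵢ² = 23; σ²/τ² = 1/9.
β̂_MAP = 58 / (23 + 1/9) = 58/(208/9) = 261/104 ≈ 2.510.

β̂_MAP = 2.510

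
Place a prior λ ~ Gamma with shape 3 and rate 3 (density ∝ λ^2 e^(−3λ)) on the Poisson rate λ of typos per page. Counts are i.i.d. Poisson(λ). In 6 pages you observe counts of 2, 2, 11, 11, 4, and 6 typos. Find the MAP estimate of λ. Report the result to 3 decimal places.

Σxᵢ = 2+2+11+11+4+6 = 36, with n = 6.
Posterior ∝ λ^2e^(−3λ) · λ^36e^(−6λ) = λ^38e^(−9λ), i.e. Gamma(shape=39, rate=9).
The mode of a Gamma(a, b) with a ≥ 1 (shape–rate) is (a−1)/b = 38/9 ≈ 4.222.

λ̂_MAP = 4.222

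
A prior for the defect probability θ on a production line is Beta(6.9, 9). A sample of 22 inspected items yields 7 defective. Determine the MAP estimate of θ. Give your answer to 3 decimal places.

θ̂_MAP = 0.359

Prior: Beta(6.9, 9).
Data: 7 successes in 22 trials. The binomial likelihood contributes θ^7(1−θ)^15, so the posterior is Beta(6.9+7, 9+15) = Beta(13.9, 24).
For Beta(a, b) with a, b > 1 the mode is (a−1)/(a+b−2) = 12.9/35.9 ≈ 0.359.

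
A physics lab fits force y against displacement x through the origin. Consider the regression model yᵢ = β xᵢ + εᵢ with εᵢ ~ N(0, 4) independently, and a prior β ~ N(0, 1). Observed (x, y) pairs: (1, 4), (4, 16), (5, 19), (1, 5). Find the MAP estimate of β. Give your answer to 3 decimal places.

log p(β | y) = −Σ(yᵢ − βxᵢ)²/(2·4) − β²/(2·1) + const.
Setting the derivative to zero: Σxᵢ(yᵢ − βxᵢ)/4 − β/1 = 0, so β = Σxᵢyᵢ / (Σxᵢ² + σ²/τ²).
Σxᵢyᵢ = 1·4 + 4·16 + 5·19 + 1·5 = 168; Σxᵢ² = 43; σ²/τ² = 4.
β̂_MAP = 168 / (43 + 4) = 168/47 ≈ 3.574.

β̂_MAP = 3.574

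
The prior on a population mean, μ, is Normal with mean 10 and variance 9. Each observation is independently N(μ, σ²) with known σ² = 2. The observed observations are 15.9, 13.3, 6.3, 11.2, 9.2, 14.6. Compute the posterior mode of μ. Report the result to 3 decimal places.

n = 6; x̄ = (15.9 + 13.3 + 6.3 + 11.2 + 9.2 + 14.6)/6 = 70.5/6 = 11.75.
For a Normal prior and Normal likelihood with known variance, the posterior is Normal; its mode equals its mean, the precision-weighted average.
Prior precision 1/σ₀² = 1/9; data precision n/σ² = 6/2 = 3.
μ̂ = ((1/9)·10 + 3·11.75) / (1/9 + 3) = (1309/36)/(28/9) = 11.6875 ≈ 11.688.

μ̂_MAP = 11.688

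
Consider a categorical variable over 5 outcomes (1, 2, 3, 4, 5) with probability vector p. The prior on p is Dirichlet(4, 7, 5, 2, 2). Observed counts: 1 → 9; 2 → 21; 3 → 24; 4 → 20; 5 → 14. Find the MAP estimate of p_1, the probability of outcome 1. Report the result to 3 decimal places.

The posterior is Dirichlet(αᵢ + nᵢ) = Dirichlet(13, 28, 29, 22, 16).
For a Dirichlet(a₁,…,a_K) with all aᵢ > 1, the mode has j-th component (aⱼ − 1)/(Σaᵢ − K).
Here Σaᵢ = 108 and K = 5, so p_1 = (13 − 1)/(108 − 5) = 12/103 ≈ 0.117.

MAP estimate: 0.117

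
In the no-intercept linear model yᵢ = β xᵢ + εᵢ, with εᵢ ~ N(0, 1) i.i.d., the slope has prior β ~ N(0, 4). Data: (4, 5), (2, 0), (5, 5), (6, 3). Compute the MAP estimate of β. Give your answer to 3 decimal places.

log p(β | y) = −Σ(yᵢ − βxᵢ)²/(2·1) − β²/(2·4) + const.
Setting the derivative to zero: Σxᵢ(yᵢ − βxᵢ)/1 − β/4 = 0, so β = Σxᵢyᵢ / (Σxᵢ² + σ²/τ²).
Σxᵢyᵢ = 4·5 + 2·0 + 5·5 + 6·3 = 63; Σxᵢ² = 81; σ²/τ² = 0.25.
β̂_MAP = 63 / (81 + 0.25) = 63/81.25 ≈ 0.775.

β̂_MAP = 0.775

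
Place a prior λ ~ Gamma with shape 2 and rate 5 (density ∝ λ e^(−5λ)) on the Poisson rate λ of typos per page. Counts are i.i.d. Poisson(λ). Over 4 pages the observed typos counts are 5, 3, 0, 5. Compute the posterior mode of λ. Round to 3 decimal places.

Σxᵢ = 5+3+0+5 = 13, with n = 4.
Posterior ∝ λe^(−5λ) · λ^13e^(−4λ) = λ^14e^(−9λ), i.e. Gamma(shape=15, rate=9).
The mode of a Gamma(a, b) with a ≥ 1 (shape–rate) is (a−1)/b = 14/9 ≈ 1.556.

λ̂_MAP = 1.556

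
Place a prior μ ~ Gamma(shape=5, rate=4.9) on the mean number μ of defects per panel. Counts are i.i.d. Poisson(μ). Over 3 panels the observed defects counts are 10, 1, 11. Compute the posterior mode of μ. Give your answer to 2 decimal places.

Σxᵢ = 10+1+11 = 22, with n = 3.
Posterior ∝ μ^4e^(−4.9μ) · μ^22e^(−3μ) = μ^26e^(−7.9μ), i.e. Gamma(shape=27, rate=7.9).
The mode of a Gamma(a, b) with a ≥ 1 (shape–rate) is (a−1)/b = 26/7.9 ≈ 3.29.

μ̂_MAP = 3.29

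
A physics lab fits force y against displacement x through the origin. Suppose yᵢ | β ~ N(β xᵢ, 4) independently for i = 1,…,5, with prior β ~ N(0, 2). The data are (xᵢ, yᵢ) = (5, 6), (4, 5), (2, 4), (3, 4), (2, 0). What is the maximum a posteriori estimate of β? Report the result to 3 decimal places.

log p(β | y) = −Σ(yᵢ − βxᵢ)²/(2·4) − β²/(2·2) + const.
Setting the derivative to zero: Σxᵢ(yᵢ − βxᵢ)/4 − β/2 = 0, so β = Σxᵢyᵢ / (Σxᵢ² + σ²/τ²).
Σxᵢyᵢ = 5·6 + 4·5 + 2·4 + 3·4 + 2·0 = 70; Σxᵢ² = 58; σ²/τ² = 2.
β̂_MAP = 70 / (58 + 2) = 70/60 ≈ 1.167.

β̂_MAP = 1.167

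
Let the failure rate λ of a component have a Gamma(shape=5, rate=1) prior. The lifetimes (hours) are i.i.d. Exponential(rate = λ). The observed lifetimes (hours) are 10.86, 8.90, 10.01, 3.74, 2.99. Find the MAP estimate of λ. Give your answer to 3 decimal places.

The Exponential(rate=λ) likelihood is ∝ λ^n e^(−λΣtᵢ). Here n = 5 and Σtᵢ = 10.86 + 8.90 + 10.01 + 3.74 + 2.99 = 36.50.
Posterior ∝ λ^4e^(−1λ) · λ^5e^(−36.50λ) = λ^9e^(−37.50λ), i.e. Gamma(10, 37.50).
Mode = (a−1)/b = 9/37.50 ≈ 0.240.

λ̂_MAP = 0.240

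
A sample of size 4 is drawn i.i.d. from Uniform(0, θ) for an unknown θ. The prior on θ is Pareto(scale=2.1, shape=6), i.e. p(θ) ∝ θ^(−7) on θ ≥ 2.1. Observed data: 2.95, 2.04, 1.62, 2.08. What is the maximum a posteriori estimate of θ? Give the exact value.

θ̂_MAP = 2.95

The Uniform(0, θ) likelihood is θ^(−n) for θ ≥ max(xᵢ), zero otherwise. Here max(xᵢ) = 2.95.
Posterior ∝ θ^(−7) · θ^(−4) = θ^(−11) on θ ≥ max(2.1, 2.95) = 2.95.
This density is strictly decreasing in θ, so the posterior mode lies at the lower boundary of the support.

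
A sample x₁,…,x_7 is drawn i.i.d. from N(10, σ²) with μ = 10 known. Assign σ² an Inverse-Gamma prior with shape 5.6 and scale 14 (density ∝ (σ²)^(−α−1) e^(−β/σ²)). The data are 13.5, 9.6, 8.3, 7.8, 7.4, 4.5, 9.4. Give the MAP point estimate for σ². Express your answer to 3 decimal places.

Sum of squared deviations about the known mean: SS = (13.5−10)² + (9.6−10)² + (8.3−10)² + (7.8−10)² + (7.4−10)² + (4.5−10)² + (9.4−10)² = 57.51.
The Normal likelihood contributes (σ²)^(−n/2) exp(−SS/(2σ²)), so the posterior is Inverse-Gamma(α + n/2, β + SS/2) = Inverse-Gamma(9.1, 42.755).
The mode of Inverse-Gamma(a, b) is b/(a+1) = 42.755/10.1 ≈ 4.233.

σ̂²_MAP = 4.233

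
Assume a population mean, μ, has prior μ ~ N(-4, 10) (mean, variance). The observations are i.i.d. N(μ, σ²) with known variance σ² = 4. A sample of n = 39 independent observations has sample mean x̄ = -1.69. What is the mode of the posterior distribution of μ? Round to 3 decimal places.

n = 39, x̄ = -1.69.
For a Normal prior and Normal likelihood with known variance, the posterior is Normal; its mode equals its mean, the precision-weighted average.
Prior precision 1/σ₀² = 1/10 = 0.1; data precision n/σ² = 39/4 = 9.75.
μ̂ = (0.1·(-4) + 9.75·(-1.69)) / (0.1 + 9.75) = (-16.8775)/9.85 = -6751/3940 ≈ -1.713.

μ̂_MAP = -1.713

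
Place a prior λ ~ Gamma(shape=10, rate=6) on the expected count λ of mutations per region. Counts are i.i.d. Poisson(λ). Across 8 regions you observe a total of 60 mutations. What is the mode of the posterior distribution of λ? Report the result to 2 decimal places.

Σxᵢ = 60, n = 8.
Posterior ∝ λ^9e^(−6λ) · λ^60e^(−8λ) = λ^69e^(−14λ), i.e. Gamma(shape=70, rate=14).
The mode of a Gamma(a, b) with a ≥ 1 (shape–rate) is (a−1)/b = 69/14 ≈ 4.93.

λ̂_MAP = 4.93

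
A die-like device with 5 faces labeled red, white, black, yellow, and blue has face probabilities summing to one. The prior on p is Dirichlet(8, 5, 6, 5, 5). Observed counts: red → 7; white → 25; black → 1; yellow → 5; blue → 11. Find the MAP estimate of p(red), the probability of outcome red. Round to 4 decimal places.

MAP estimate of p(red) = 0.1918

The posterior is Dirichlet(αᵢ + nᵢ) = Dirichlet(15, 30, 7, 10, 16).
For a Dirichlet(a₁,…,a_K) with all aᵢ > 1, the mode has j-th component (aⱼ − 1)/(Σaᵢ − K).
Here Σaᵢ = 78 and K = 5, so p(red) = (15 − 1)/(78 − 5) = 14/73 ≈ 0.1918.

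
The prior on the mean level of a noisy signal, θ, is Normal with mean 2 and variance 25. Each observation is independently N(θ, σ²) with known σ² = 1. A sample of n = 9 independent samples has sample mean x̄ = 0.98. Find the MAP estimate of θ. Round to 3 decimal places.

θ̂_MAP = 0.985

n = 9, x̄ = 0.98.
For a Normal prior and Normal likelihood with known variance, the posterior is Normal; its mode equals its mean, the precision-weighted average.
Prior precision 1/σ₀² = 1/25 = 0.04; data precision n/σ² = 9/1 = 9.
θ̂ = (0.04·2 + 9·0.98) / (0.04 + 9) = 8.9/9.04 = 445/452 ≈ 0.985.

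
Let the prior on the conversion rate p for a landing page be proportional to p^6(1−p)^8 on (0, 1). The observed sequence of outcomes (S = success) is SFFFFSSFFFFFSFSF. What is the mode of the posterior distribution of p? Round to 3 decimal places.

The prior density ∝ p^6(1−p)^8 is the kernel of Beta(7, 9).
Data: 5 successes in 16 trials (from the sequence). The binomial likelihood contributes p^5(1−p)^11, so the posterior is Beta(7+5, 9+11) = Beta(12, 20).
For Beta(a, b) with a, b > 1 the mode is (a−1)/(a+b−2) = 11/30 ≈ 0.367.

p̂_MAP = 0.367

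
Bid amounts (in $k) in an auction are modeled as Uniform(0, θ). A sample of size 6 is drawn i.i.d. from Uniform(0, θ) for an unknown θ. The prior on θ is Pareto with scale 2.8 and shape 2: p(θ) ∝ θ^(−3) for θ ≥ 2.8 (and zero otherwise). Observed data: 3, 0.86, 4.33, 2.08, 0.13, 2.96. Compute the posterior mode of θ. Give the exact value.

The Uniform(0, θ) likelihood is θ^(−n) for θ ≥ max(xᵢ), zero otherwise. Here max(xᵢ) = 4.33.
Posterior ∝ θ^(−3) · θ^(−6) = θ^(−9) on θ ≥ max(2.8, 4.33) = 4.33.
This density is strictly decreasing in θ, so the posterior mode lies at the lower boundary of the support.

θ̂_MAP = 4.33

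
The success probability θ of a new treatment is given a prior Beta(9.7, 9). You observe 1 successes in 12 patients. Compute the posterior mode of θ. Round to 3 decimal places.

θ̂_MAP = 0.338

Prior: Beta(9.7, 9).
Data: 1 success in 12 trials. The binomial likelihood contributes θ(1−θ)^11, so the posterior is Beta(9.7+1, 9+11) = Beta(10.7, 20).
For Beta(a, b) with a, b > 1 the mode is (a−1)/(a+b−2) = 9.7/28.7 ≈ 0.338.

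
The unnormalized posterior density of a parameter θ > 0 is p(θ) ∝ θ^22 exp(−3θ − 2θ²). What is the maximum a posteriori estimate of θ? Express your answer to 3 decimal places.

θ̂_MAP = 2.000

ℓ'(θ) = 22/θ − 3 − 4θ. Setting this to zero and multiplying by θ: 4θ² + 3θ − 22 = 0.
θ = (−3 + √(3² + 4·4·22)) / (2·4) = (−3 + √361) / 8 = (−3 + 19)/8 = 2.
ℓ''(θ) = −22/θ² − 4 < 0, confirming a maximum.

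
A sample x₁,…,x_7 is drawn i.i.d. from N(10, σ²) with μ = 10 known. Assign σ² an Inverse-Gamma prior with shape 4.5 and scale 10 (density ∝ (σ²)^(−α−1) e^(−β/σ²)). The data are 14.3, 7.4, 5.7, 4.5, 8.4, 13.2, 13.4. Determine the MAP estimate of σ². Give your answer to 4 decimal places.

σ̂²_MAP = 6.5750

Sum of squared deviations about the known mean: SS = (14.3−10)² + (7.4−10)² + (5.7−10)² + (4.5−10)² + (8.4−10)² + (13.2−10)² + (13.4−10)² = 98.35.
The Normal likelihood contributes (σ²)^(−n/2) exp(−SS/(2σ²)), so the posterior is Inverse-Gamma(α + n/2, β + SS/2) = Inverse-Gamma(8, 59.175).
The mode of Inverse-Gamma(a, b) is b/(a+1) = 59.175/9 ≈ 6.5750.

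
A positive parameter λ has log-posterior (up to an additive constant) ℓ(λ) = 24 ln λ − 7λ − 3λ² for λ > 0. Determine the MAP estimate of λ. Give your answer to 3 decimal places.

ℓ'(λ) = 24/λ − 7 − 6λ. Setting this to zero and multiplying by λ: 6λ² + 7λ − 24 = 0.
λ = (−7 + √(7² + 4·6·24)) / (2·6) = (−7 + √625) / 12 = (−7 + 25)/12 = 3/2.
ℓ''(λ) = −24/λ² − 6 < 0, confirming a maximum.

λ̂_MAP = 1.500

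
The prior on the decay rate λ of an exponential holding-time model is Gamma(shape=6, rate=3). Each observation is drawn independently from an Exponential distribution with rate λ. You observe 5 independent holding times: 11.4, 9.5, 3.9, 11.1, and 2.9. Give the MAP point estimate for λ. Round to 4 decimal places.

The Exponential(rate=λ) likelihood is ∝ λ^n e^(−λΣtᵢ). Here n = 5 and Σtᵢ = 11.4 + 9.5 + 3.9 + 11.1 + 2.9 = 38.8.
Posterior ∝ λ^5e^(−3λ) · λ^5e^(−38.8λ) = λ^10e^(−41.8λ), i.e. Gamma(11, 41.8).
Mode = (a−1)/b = 10/41.8 ≈ 0.2392.

λ̂_MAP = 0.2392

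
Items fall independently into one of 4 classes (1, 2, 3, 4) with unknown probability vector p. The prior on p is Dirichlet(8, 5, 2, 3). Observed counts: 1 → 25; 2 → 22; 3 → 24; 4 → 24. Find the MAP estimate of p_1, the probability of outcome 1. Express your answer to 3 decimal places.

The posterior is Dirichlet(αᵢ + nᵢ) = Dirichlet(33, 27, 26, 27).
For a Dirichlet(a₁,…,a_K) with all aᵢ > 1, the mode has j-th component (aⱼ − 1)/(Σaᵢ − K).
Here Σaᵢ = 113 and K = 4, so p_1 = (33 − 1)/(113 − 4) = 32/109 ≈ 0.294.

MAP estimate: 0.294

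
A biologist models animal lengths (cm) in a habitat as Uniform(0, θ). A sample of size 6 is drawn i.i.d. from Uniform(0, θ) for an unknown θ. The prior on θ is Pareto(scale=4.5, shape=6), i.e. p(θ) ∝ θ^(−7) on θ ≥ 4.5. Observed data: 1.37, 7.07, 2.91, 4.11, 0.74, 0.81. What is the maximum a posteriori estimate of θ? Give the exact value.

The Uniform(0, θ) likelihood is θ^(−n) for θ ≥ max(xᵢ), zero otherwise. Here max(xᵢ) = 7.07.
Posterior ∝ θ^(−7) · θ^(−6) = θ^(−13) on θ ≥ max(4.5, 7.07) = 7.07.
This density is strictly decreasing in θ, so the posterior mode lies at the lower boundary of the support.

θ̂_MAP = 7.07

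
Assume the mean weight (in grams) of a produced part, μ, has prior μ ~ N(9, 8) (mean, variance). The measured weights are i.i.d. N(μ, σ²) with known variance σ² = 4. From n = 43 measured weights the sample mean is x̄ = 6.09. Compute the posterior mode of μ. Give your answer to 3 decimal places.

μ̂_MAP = 6.123

n = 43, x̄ = 6.09.
For a Normal prior and Normal likelihood with known variance, the posterior is Normal; its mode equals its mean, the precision-weighted average.
Prior precision 1/σ₀² = 1/8 = 0.125; data precision n/σ² = 43/4 = 10.75.
μ̂ = (0.125·9 + 10.75·6.09) / (0.125 + 10.75) = 66.5925/10.875 = 8879/1450 ≈ 6.123.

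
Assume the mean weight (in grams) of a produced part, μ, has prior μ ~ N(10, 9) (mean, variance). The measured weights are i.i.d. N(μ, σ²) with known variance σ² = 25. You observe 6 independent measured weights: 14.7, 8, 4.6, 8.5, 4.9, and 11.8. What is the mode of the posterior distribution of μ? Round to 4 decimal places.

n = 6; x̄ = (14.7 + 8 + 4.6 + 8.5 + 4.9 + 11.8)/6 = 52.5/6 = 8.75.
For a Normal prior and Normal likelihood with known variance, the posterior is Normal; its mode equals its mean, the precision-weighted average.
Prior precision 1/σ₀² = 1/9; data precision n/σ² = 6/25 = 0.24.
μ̂ = ((1/9)·10 + 0.24·8.75) / (1/9 + 0.24) = (289/90)/(79/225) = 1445/158 ≈ 9.1456.

μ̂_MAP = 9.1456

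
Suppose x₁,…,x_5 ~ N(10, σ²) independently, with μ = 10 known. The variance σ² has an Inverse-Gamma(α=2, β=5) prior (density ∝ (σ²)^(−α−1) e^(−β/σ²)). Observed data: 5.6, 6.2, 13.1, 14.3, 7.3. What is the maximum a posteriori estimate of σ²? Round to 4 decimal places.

Sum of squared deviations about the known mean: SS = (5.6−10)² + (6.2−10)² + (13.1−10)² + (14.3−10)² + (7.3−10)² = 69.19.
The Normal likelihood contributes (σ²)^(−n/2) exp(−SS/(2σ²)), so the posterior is Inverse-Gamma(α + n/2, β + SS/2) = Inverse-Gamma(4.5, 39.595).
The mode of Inverse-Gamma(a, b) is b/(a+1) = 39.595/5.5 ≈ 7.1991.

σ̂²_MAP = 7.1991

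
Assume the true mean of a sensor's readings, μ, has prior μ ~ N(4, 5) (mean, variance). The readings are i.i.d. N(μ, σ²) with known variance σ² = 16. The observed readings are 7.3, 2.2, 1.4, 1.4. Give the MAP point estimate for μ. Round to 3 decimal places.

n = 4; x̄ = (7.3 + 2.2 + 1.4 + 1.4)/4 = 12.3/4 = 3.075.
For a Normal prior and Normal likelihood with known variance, the posterior is Normal; its mode equals its mean, the precision-weighted average.
Prior precision 1/σ₀² = 1/5 = 0.2; data precision n/σ² = 4/16 = 0.25.
μ̂ = (0.2·4 + 0.25·3.075) / (0.2 + 0.25) = 1.56875/0.45 = 251/72 ≈ 3.486.

μ̂_MAP = 3.486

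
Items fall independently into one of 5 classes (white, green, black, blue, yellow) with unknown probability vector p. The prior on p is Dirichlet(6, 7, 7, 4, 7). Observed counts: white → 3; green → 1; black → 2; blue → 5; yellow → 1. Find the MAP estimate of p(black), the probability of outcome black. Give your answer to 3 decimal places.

MAP estimate of p(black) = 0.211

The posterior is Dirichlet(αᵢ + nᵢ) = Dirichlet(9, 8, 9, 9, 8).
For a Dirichlet(a₁,…,a_K) with all aᵢ > 1, the mode has j-th component (aⱼ − 1)/(Σaᵢ − K).
Here Σaᵢ = 43 and K = 5, so p(black) = (9 − 1)/(43 − 5) = 8/38 ≈ 0.211.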